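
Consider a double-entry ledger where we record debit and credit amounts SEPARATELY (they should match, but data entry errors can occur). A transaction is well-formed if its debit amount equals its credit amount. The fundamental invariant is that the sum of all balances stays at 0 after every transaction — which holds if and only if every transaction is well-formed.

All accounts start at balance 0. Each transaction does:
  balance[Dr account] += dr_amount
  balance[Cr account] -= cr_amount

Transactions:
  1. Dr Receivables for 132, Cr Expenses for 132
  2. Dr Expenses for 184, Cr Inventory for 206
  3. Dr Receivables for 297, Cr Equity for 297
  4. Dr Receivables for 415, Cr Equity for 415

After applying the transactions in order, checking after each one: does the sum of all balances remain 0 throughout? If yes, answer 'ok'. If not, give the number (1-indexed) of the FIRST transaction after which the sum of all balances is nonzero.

After txn 1: dr=132 cr=132 sum_balances=0
After txn 2: dr=184 cr=206 sum_balances=-22
After txn 3: dr=297 cr=297 sum_balances=-22
After txn 4: dr=415 cr=415 sum_balances=-22

Answer: 2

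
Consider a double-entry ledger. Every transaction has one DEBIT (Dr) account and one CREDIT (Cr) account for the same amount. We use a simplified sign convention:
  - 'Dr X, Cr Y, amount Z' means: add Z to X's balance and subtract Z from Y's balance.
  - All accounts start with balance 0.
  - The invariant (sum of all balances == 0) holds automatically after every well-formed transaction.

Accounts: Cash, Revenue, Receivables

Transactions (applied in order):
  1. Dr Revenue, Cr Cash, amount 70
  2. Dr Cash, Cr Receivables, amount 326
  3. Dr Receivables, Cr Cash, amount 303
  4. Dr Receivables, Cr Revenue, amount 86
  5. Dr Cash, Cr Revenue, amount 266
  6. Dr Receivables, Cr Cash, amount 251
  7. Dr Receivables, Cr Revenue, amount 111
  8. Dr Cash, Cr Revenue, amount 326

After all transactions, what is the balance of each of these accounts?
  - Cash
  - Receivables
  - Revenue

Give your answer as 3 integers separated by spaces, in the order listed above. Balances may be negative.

Answer: 294 425 -719

Derivation:
After txn 1 (Dr Revenue, Cr Cash, amount 70): Cash=-70 Revenue=70
After txn 2 (Dr Cash, Cr Receivables, amount 326): Cash=256 Receivables=-326 Revenue=70
After txn 3 (Dr Receivables, Cr Cash, amount 303): Cash=-47 Receivables=-23 Revenue=70
After txn 4 (Dr Receivables, Cr Revenue, amount 86): Cash=-47 Receivables=63 Revenue=-16
After txn 5 (Dr Cash, Cr Revenue, amount 266): Cash=219 Receivables=63 Revenue=-282
After txn 6 (Dr Receivables, Cr Cash, amount 251): Cash=-32 Receivables=314 Revenue=-282
After txn 7 (Dr Receivables, Cr Revenue, amount 111): Cash=-32 Receivables=425 Revenue=-393
After txn 8 (Dr Cash, Cr Revenue, amount 326): Cash=294 Receivables=425 Revenue=-719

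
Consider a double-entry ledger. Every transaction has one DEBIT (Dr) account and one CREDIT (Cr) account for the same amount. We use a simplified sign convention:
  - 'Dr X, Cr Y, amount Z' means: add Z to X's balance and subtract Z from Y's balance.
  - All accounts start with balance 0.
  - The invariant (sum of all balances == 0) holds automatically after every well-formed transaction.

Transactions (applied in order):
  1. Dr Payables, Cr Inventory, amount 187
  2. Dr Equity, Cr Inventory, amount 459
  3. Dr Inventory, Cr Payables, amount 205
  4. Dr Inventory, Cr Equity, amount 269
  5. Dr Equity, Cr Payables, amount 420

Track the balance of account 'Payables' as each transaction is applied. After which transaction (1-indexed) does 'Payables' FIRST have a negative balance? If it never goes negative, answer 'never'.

Answer: 3

Derivation:
After txn 1: Payables=187
After txn 2: Payables=187
After txn 3: Payables=-18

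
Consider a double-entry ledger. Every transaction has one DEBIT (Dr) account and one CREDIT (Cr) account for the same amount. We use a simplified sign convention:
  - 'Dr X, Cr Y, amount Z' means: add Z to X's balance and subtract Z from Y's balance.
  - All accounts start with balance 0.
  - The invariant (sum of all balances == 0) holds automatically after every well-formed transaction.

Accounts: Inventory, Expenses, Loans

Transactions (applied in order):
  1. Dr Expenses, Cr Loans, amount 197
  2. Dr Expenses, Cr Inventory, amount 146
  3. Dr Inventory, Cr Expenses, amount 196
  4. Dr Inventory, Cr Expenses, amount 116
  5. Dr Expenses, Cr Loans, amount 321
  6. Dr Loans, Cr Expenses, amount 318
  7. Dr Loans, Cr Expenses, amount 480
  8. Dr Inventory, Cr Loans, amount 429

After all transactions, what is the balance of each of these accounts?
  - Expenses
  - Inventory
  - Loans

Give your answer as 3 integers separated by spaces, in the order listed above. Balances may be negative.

Answer: -446 595 -149

Derivation:
After txn 1 (Dr Expenses, Cr Loans, amount 197): Expenses=197 Loans=-197
After txn 2 (Dr Expenses, Cr Inventory, amount 146): Expenses=343 Inventory=-146 Loans=-197
After txn 3 (Dr Inventory, Cr Expenses, amount 196): Expenses=147 Inventory=50 Loans=-197
After txn 4 (Dr Inventory, Cr Expenses, amount 116): Expenses=31 Inventory=166 Loans=-197
After txn 5 (Dr Expenses, Cr Loans, amount 321): Expenses=352 Inventory=166 Loans=-518
After txn 6 (Dr Loans, Cr Expenses, amount 318): Expenses=34 Inventory=166 Loans=-200
After txn 7 (Dr Loans, Cr Expenses, amount 480): Expenses=-446 Inventory=166 Loans=280
After txn 8 (Dr Inventory, Cr Loans, amount 429): Expenses=-446 Inventory=595 Loans=-149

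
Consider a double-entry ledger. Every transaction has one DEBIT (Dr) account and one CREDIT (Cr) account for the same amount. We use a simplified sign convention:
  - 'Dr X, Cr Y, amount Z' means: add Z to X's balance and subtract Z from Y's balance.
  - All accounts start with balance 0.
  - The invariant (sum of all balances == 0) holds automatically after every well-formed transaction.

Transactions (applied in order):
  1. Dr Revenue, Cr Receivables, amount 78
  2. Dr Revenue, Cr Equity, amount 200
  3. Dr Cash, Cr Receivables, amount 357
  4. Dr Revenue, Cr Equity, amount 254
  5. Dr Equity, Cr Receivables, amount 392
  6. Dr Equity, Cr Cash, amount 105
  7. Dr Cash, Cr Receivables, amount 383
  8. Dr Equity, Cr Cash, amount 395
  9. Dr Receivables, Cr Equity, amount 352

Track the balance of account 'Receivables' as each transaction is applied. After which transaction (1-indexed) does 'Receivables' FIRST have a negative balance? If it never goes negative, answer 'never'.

Answer: 1

Derivation:
After txn 1: Receivables=-78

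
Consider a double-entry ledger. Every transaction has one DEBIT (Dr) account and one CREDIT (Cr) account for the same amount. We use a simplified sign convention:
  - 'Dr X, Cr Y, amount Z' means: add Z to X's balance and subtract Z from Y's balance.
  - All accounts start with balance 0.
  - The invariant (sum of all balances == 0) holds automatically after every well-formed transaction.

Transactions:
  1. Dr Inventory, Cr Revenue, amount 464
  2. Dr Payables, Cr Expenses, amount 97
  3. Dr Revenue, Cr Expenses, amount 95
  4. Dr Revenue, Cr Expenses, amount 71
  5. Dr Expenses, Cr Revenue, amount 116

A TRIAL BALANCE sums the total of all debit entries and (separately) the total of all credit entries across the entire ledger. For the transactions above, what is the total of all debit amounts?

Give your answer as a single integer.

Txn 1: debit+=464
Txn 2: debit+=97
Txn 3: debit+=95
Txn 4: debit+=71
Txn 5: debit+=116
Total debits = 843

Answer: 843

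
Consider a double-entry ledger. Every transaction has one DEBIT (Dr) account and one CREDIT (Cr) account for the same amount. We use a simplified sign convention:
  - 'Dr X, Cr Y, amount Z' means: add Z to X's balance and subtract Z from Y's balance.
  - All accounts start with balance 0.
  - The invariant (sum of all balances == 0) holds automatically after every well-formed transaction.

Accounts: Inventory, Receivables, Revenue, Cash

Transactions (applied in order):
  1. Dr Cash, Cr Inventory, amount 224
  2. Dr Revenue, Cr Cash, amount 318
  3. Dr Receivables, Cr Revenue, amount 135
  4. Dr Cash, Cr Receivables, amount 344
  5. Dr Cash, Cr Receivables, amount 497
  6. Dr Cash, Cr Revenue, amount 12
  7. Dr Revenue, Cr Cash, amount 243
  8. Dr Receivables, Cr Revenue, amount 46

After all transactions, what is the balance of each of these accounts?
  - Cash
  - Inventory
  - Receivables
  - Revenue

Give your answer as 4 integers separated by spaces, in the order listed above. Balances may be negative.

After txn 1 (Dr Cash, Cr Inventory, amount 224): Cash=224 Inventory=-224
After txn 2 (Dr Revenue, Cr Cash, amount 318): Cash=-94 Inventory=-224 Revenue=318
After txn 3 (Dr Receivables, Cr Revenue, amount 135): Cash=-94 Inventory=-224 Receivables=135 Revenue=183
After txn 4 (Dr Cash, Cr Receivables, amount 344): Cash=250 Inventory=-224 Receivables=-209 Revenue=183
After txn 5 (Dr Cash, Cr Receivables, amount 497): Cash=747 Inventory=-224 Receivables=-706 Revenue=183
After txn 6 (Dr Cash, Cr Revenue, amount 12): Cash=759 Inventory=-224 Receivables=-706 Revenue=171
After txn 7 (Dr Revenue, Cr Cash, amount 243): Cash=516 Inventory=-224 Receivables=-706 Revenue=414
After txn 8 (Dr Receivables, Cr Revenue, amount 46): Cash=516 Inventory=-224 Receivables=-660 Revenue=368

Answer: 516 -224 -660 368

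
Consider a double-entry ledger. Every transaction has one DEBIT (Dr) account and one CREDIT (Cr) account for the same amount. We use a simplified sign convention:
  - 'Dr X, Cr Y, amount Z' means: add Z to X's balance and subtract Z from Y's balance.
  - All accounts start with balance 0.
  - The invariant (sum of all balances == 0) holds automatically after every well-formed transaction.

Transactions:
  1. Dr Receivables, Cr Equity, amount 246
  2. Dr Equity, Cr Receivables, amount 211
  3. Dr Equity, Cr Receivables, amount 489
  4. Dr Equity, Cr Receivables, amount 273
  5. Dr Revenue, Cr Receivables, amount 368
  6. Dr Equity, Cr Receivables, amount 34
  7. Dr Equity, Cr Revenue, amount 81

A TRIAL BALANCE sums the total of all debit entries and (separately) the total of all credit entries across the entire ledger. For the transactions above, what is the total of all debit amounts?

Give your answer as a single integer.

Answer: 1702

Derivation:
Txn 1: debit+=246
Txn 2: debit+=211
Txn 3: debit+=489
Txn 4: debit+=273
Txn 5: debit+=368
Txn 6: debit+=34
Txn 7: debit+=81
Total debits = 1702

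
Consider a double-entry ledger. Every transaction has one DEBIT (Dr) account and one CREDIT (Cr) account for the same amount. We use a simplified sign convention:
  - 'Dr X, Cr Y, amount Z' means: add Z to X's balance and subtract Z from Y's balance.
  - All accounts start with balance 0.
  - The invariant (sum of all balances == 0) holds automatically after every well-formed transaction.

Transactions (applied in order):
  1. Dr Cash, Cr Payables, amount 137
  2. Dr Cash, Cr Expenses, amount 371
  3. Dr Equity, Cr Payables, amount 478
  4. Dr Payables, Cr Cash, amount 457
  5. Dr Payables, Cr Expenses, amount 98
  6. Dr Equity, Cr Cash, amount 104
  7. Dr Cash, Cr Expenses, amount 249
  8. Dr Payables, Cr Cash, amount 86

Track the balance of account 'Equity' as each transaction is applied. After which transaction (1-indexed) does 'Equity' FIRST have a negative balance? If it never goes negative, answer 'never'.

Answer: never

Derivation:
After txn 1: Equity=0
After txn 2: Equity=0
After txn 3: Equity=478
After txn 4: Equity=478
After txn 5: Equity=478
After txn 6: Equity=582
After txn 7: Equity=582
After txn 8: Equity=582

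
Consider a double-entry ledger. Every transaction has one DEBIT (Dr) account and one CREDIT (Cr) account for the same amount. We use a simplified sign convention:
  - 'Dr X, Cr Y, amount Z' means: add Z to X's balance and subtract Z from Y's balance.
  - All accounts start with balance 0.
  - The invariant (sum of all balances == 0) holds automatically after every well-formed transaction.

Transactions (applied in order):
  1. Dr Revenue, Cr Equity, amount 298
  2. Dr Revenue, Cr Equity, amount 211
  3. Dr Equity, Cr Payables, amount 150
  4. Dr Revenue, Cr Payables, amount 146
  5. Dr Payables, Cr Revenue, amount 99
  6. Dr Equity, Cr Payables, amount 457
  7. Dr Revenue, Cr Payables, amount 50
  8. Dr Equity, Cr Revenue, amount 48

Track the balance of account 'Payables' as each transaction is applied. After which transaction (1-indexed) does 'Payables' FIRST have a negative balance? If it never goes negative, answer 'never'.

After txn 1: Payables=0
After txn 2: Payables=0
After txn 3: Payables=-150

Answer: 3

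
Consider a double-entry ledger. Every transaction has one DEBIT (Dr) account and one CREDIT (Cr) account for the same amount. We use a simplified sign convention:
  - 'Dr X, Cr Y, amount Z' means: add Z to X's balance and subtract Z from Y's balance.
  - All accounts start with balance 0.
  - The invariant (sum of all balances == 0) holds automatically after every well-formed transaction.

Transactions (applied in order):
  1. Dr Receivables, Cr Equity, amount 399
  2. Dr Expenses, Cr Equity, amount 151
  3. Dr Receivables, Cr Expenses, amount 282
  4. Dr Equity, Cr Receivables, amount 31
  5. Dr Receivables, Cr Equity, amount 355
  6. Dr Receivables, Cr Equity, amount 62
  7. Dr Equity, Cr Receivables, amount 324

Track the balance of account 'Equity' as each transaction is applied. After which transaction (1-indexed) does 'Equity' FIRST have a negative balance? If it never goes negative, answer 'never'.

After txn 1: Equity=-399

Answer: 1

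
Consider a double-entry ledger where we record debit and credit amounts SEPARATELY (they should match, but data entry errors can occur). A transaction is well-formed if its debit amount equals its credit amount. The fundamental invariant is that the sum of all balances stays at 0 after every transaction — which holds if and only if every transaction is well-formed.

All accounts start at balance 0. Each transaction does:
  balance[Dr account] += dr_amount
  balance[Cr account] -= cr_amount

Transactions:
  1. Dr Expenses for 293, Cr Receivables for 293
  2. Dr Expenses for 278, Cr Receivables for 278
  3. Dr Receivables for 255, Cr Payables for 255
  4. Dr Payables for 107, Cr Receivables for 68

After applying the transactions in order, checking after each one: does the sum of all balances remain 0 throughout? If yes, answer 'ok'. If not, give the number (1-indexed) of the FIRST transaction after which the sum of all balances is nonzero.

Answer: 4

Derivation:
After txn 1: dr=293 cr=293 sum_balances=0
After txn 2: dr=278 cr=278 sum_balances=0
After txn 3: dr=255 cr=255 sum_balances=0
After txn 4: dr=107 cr=68 sum_balances=39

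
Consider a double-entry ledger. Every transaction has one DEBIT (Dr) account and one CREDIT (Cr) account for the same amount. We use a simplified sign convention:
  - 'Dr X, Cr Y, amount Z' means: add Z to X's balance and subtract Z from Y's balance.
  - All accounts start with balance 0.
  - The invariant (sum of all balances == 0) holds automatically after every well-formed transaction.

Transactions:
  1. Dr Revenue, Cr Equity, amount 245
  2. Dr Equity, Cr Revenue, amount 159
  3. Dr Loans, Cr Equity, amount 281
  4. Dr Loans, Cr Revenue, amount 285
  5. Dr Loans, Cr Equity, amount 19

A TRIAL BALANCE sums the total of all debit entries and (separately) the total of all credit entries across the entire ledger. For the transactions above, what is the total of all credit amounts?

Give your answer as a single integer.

Answer: 989

Derivation:
Txn 1: credit+=245
Txn 2: credit+=159
Txn 3: credit+=281
Txn 4: credit+=285
Txn 5: credit+=19
Total credits = 989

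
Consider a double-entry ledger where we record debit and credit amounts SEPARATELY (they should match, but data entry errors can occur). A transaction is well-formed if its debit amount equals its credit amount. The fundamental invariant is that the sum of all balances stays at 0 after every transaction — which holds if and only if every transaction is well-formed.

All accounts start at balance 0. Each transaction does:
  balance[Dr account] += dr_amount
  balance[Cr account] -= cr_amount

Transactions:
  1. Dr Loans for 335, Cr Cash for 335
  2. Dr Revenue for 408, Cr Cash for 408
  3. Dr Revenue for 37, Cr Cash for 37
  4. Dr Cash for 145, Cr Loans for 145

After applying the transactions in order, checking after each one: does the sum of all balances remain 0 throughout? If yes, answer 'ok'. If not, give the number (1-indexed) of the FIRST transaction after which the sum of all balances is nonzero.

Answer: ok

Derivation:
After txn 1: dr=335 cr=335 sum_balances=0
After txn 2: dr=408 cr=408 sum_balances=0
After txn 3: dr=37 cr=37 sum_balances=0
After txn 4: dr=145 cr=145 sum_balances=0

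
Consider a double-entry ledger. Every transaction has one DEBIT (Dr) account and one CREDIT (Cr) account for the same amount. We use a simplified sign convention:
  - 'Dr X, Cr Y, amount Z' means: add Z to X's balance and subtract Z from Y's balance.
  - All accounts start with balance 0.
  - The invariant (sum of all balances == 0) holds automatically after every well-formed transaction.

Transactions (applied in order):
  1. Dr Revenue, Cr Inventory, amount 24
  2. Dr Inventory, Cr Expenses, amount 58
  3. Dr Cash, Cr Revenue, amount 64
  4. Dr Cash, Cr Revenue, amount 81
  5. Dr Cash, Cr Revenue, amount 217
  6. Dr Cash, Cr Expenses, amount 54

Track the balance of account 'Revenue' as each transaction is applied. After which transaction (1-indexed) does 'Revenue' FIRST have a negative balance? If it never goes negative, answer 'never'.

After txn 1: Revenue=24
After txn 2: Revenue=24
After txn 3: Revenue=-40

Answer: 3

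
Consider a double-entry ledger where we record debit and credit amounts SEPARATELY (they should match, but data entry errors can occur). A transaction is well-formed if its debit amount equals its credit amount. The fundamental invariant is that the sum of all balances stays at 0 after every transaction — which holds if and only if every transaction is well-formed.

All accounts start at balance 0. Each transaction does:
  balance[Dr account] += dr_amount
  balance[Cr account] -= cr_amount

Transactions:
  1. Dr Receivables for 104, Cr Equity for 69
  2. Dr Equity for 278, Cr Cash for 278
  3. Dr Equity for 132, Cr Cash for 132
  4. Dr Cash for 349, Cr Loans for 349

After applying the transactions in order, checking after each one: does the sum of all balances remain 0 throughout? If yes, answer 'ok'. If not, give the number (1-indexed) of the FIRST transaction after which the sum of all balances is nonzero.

Answer: 1

Derivation:
After txn 1: dr=104 cr=69 sum_balances=35
After txn 2: dr=278 cr=278 sum_balances=35
After txn 3: dr=132 cr=132 sum_balances=35
After txn 4: dr=349 cr=349 sum_balances=35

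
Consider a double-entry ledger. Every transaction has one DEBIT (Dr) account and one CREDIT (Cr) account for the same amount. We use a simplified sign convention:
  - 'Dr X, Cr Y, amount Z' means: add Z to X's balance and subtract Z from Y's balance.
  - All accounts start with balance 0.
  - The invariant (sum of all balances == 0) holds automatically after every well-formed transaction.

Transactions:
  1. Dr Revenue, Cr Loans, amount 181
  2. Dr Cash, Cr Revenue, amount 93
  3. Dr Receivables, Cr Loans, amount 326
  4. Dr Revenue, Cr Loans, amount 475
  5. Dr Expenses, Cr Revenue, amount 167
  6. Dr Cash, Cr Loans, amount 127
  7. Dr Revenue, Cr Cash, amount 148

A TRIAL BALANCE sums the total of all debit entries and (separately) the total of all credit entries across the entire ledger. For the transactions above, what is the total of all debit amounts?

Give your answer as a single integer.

Answer: 1517

Derivation:
Txn 1: debit+=181
Txn 2: debit+=93
Txn 3: debit+=326
Txn 4: debit+=475
Txn 5: debit+=167
Txn 6: debit+=127
Txn 7: debit+=148
Total debits = 1517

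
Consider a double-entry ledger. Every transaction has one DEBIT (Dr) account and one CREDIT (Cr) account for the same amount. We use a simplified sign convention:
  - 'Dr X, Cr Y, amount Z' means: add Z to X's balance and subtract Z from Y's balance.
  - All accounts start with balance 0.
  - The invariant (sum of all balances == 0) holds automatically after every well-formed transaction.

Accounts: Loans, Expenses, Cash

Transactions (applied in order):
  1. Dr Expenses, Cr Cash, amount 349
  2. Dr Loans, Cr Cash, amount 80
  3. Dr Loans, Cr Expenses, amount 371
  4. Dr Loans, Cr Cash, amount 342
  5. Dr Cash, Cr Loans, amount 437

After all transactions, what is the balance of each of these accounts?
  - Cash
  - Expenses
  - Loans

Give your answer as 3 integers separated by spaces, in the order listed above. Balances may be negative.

After txn 1 (Dr Expenses, Cr Cash, amount 349): Cash=-349 Expenses=349
After txn 2 (Dr Loans, Cr Cash, amount 80): Cash=-429 Expenses=349 Loans=80
After txn 3 (Dr Loans, Cr Expenses, amount 371): Cash=-429 Expenses=-22 Loans=451
After txn 4 (Dr Loans, Cr Cash, amount 342): Cash=-771 Expenses=-22 Loans=793
After txn 5 (Dr Cash, Cr Loans, amount 437): Cash=-334 Expenses=-22 Loans=356

Answer: -334 -22 356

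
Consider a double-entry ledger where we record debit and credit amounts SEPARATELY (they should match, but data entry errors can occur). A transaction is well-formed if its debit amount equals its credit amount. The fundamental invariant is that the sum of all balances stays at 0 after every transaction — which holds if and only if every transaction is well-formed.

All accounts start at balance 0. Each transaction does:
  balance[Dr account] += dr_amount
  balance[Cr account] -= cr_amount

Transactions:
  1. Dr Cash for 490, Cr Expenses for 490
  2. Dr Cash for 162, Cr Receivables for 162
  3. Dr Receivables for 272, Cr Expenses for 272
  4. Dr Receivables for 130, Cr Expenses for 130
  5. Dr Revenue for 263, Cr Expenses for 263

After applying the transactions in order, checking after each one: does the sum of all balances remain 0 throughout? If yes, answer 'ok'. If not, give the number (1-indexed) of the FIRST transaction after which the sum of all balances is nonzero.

Answer: ok

Derivation:
After txn 1: dr=490 cr=490 sum_balances=0
After txn 2: dr=162 cr=162 sum_balances=0
After txn 3: dr=272 cr=272 sum_balances=0
After txn 4: dr=130 cr=130 sum_balances=0
After txn 5: dr=263 cr=263 sum_balances=0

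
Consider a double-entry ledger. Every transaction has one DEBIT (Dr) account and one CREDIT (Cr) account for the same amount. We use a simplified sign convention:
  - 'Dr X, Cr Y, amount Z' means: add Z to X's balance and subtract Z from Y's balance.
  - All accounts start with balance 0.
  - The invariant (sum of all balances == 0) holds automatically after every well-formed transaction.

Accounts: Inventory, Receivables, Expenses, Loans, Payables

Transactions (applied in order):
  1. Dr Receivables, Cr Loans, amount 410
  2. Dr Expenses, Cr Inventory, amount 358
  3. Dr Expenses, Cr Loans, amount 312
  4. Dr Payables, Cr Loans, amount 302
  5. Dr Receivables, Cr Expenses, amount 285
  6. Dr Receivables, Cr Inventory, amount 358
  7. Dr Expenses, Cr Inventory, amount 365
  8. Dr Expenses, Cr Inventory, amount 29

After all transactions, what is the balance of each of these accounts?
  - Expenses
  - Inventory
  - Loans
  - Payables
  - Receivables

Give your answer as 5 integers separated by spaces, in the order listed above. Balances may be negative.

After txn 1 (Dr Receivables, Cr Loans, amount 410): Loans=-410 Receivables=410
After txn 2 (Dr Expenses, Cr Inventory, amount 358): Expenses=358 Inventory=-358 Loans=-410 Receivables=410
After txn 3 (Dr Expenses, Cr Loans, amount 312): Expenses=670 Inventory=-358 Loans=-722 Receivables=410
After txn 4 (Dr Payables, Cr Loans, amount 302): Expenses=670 Inventory=-358 Loans=-1024 Payables=302 Receivables=410
After txn 5 (Dr Receivables, Cr Expenses, amount 285): Expenses=385 Inventory=-358 Loans=-1024 Payables=302 Receivables=695
After txn 6 (Dr Receivables, Cr Inventory, amount 358): Expenses=385 Inventory=-716 Loans=-1024 Payables=302 Receivables=1053
After txn 7 (Dr Expenses, Cr Inventory, amount 365): Expenses=750 Inventory=-1081 Loans=-1024 Payables=302 Receivables=1053
After txn 8 (Dr Expenses, Cr Inventory, amount 29): Expenses=779 Inventory=-1110 Loans=-1024 Payables=302 Receivables=1053

Answer: 779 -1110 -1024 302 1053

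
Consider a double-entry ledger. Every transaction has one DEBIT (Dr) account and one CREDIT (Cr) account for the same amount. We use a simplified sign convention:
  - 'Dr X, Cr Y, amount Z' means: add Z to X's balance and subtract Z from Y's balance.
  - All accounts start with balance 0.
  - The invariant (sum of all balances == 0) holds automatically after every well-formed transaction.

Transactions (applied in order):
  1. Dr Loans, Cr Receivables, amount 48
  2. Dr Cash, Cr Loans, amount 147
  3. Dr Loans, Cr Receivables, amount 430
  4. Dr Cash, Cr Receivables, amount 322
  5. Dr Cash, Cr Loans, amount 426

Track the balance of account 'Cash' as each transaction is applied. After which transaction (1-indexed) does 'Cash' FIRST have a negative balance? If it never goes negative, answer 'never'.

After txn 1: Cash=0
After txn 2: Cash=147
After txn 3: Cash=147
After txn 4: Cash=469
After txn 5: Cash=895

Answer: never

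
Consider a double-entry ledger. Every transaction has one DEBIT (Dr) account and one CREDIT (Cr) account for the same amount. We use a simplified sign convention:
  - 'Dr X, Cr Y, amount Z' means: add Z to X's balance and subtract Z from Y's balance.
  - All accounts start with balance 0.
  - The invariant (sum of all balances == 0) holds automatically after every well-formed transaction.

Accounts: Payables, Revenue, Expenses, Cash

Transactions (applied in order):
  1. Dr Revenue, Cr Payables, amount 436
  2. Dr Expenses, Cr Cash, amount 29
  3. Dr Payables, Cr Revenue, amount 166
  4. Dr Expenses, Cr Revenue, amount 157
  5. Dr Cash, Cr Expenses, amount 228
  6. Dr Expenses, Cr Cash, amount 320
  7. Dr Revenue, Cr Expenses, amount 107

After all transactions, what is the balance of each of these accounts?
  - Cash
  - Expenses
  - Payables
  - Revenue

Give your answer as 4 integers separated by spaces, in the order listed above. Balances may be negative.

After txn 1 (Dr Revenue, Cr Payables, amount 436): Payables=-436 Revenue=436
After txn 2 (Dr Expenses, Cr Cash, amount 29): Cash=-29 Expenses=29 Payables=-436 Revenue=436
After txn 3 (Dr Payables, Cr Revenue, amount 166): Cash=-29 Expenses=29 Payables=-270 Revenue=270
After txn 4 (Dr Expenses, Cr Revenue, amount 157): Cash=-29 Expenses=186 Payables=-270 Revenue=113
After txn 5 (Dr Cash, Cr Expenses, amount 228): Cash=199 Expenses=-42 Payables=-270 Revenue=113
After txn 6 (Dr Expenses, Cr Cash, amount 320): Cash=-121 Expenses=278 Payables=-270 Revenue=113
After txn 7 (Dr Revenue, Cr Expenses, amount 107): Cash=-121 Expenses=171 Payables=-270 Revenue=220

Answer: -121 171 -270 220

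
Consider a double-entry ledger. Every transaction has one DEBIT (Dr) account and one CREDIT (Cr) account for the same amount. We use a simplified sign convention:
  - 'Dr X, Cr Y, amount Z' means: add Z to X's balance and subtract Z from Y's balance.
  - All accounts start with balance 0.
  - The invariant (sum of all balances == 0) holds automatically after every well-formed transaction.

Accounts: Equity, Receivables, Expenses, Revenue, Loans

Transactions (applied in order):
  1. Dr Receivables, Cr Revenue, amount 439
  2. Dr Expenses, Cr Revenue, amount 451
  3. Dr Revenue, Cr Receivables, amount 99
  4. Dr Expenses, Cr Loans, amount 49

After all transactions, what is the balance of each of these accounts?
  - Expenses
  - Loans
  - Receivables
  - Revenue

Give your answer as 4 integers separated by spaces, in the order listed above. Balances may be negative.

Answer: 500 -49 340 -791

Derivation:
After txn 1 (Dr Receivables, Cr Revenue, amount 439): Receivables=439 Revenue=-439
After txn 2 (Dr Expenses, Cr Revenue, amount 451): Expenses=451 Receivables=439 Revenue=-890
After txn 3 (Dr Revenue, Cr Receivables, amount 99): Expenses=451 Receivables=340 Revenue=-791
After txn 4 (Dr Expenses, Cr Loans, amount 49): Expenses=500 Loans=-49 Receivables=340 Revenue=-791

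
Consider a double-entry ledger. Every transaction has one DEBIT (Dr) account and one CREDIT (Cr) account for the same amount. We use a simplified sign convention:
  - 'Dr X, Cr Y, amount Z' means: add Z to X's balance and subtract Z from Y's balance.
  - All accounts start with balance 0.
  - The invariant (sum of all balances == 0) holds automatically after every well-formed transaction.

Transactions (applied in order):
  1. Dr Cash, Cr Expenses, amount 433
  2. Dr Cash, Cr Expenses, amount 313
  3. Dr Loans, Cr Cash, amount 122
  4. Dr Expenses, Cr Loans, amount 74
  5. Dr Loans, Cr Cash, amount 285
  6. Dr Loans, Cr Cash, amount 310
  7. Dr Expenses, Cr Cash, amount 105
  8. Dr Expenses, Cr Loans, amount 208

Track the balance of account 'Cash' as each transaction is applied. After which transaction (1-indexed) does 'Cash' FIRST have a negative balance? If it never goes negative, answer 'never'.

After txn 1: Cash=433
After txn 2: Cash=746
After txn 3: Cash=624
After txn 4: Cash=624
After txn 5: Cash=339
After txn 6: Cash=29
After txn 7: Cash=-76

Answer: 7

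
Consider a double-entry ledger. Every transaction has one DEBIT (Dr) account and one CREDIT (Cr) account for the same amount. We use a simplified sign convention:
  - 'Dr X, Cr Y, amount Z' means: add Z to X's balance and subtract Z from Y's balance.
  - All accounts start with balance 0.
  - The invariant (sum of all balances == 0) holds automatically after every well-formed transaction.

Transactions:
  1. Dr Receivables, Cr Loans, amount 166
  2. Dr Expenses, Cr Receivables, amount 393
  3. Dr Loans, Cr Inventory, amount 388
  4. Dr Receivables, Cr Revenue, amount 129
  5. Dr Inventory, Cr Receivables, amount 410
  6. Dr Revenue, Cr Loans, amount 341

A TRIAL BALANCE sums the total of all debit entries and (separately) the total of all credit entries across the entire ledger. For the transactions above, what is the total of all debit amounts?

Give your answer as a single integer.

Txn 1: debit+=166
Txn 2: debit+=393
Txn 3: debit+=388
Txn 4: debit+=129
Txn 5: debit+=410
Txn 6: debit+=341
Total debits = 1827

Answer: 1827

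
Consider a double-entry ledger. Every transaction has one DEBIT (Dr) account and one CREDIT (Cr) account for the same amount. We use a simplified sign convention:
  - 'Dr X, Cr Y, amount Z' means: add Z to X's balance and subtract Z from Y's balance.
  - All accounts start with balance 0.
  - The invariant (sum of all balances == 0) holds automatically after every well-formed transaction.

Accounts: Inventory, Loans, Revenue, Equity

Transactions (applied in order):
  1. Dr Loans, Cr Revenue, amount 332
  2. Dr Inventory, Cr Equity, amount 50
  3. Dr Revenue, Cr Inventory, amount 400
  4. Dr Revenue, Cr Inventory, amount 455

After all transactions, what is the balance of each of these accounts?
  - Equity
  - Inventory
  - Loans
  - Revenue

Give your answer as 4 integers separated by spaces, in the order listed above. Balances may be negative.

Answer: -50 -805 332 523

Derivation:
After txn 1 (Dr Loans, Cr Revenue, amount 332): Loans=332 Revenue=-332
After txn 2 (Dr Inventory, Cr Equity, amount 50): Equity=-50 Inventory=50 Loans=332 Revenue=-332
After txn 3 (Dr Revenue, Cr Inventory, amount 400): Equity=-50 Inventory=-350 Loans=332 Revenue=68
After txn 4 (Dr Revenue, Cr Inventory, amount 455): Equity=-50 Inventory=-805 Loans=332 Revenue=523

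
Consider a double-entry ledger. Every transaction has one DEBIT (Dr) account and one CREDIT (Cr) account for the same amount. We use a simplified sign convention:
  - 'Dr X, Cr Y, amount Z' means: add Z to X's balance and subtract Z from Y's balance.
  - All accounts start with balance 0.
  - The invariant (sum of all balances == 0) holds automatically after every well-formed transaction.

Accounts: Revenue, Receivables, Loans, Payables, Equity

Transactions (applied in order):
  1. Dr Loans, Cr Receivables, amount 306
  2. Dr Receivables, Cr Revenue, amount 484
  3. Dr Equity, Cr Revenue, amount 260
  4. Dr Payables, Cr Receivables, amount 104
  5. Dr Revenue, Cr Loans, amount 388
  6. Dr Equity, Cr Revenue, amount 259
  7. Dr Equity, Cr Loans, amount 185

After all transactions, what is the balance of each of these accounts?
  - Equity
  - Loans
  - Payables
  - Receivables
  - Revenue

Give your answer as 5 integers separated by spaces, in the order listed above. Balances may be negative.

Answer: 704 -267 104 74 -615

Derivation:
After txn 1 (Dr Loans, Cr Receivables, amount 306): Loans=306 Receivables=-306
After txn 2 (Dr Receivables, Cr Revenue, amount 484): Loans=306 Receivables=178 Revenue=-484
After txn 3 (Dr Equity, Cr Revenue, amount 260): Equity=260 Loans=306 Receivables=178 Revenue=-744
After txn 4 (Dr Payables, Cr Receivables, amount 104): Equity=260 Loans=306 Payables=104 Receivables=74 Revenue=-744
After txn 5 (Dr Revenue, Cr Loans, amount 388): Equity=260 Loans=-82 Payables=104 Receivables=74 Revenue=-356
After txn 6 (Dr Equity, Cr Revenue, amount 259): Equity=519 Loans=-82 Payables=104 Receivables=74 Revenue=-615
After txn 7 (Dr Equity, Cr Loans, amount 185): Equity=704 Loans=-267 Payables=104 Receivables=74 Revenue=-615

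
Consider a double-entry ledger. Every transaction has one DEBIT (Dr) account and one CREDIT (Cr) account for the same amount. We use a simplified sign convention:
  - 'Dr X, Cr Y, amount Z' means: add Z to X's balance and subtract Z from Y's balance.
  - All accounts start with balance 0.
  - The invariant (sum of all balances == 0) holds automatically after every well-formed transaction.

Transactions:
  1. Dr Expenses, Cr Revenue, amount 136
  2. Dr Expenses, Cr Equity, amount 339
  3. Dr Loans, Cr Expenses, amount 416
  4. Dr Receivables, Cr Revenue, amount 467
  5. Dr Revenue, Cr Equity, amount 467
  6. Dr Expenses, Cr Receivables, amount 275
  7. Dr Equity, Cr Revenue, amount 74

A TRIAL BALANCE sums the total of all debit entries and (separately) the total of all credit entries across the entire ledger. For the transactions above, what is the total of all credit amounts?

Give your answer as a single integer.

Answer: 2174

Derivation:
Txn 1: credit+=136
Txn 2: credit+=339
Txn 3: credit+=416
Txn 4: credit+=467
Txn 5: credit+=467
Txn 6: credit+=275
Txn 7: credit+=74
Total credits = 2174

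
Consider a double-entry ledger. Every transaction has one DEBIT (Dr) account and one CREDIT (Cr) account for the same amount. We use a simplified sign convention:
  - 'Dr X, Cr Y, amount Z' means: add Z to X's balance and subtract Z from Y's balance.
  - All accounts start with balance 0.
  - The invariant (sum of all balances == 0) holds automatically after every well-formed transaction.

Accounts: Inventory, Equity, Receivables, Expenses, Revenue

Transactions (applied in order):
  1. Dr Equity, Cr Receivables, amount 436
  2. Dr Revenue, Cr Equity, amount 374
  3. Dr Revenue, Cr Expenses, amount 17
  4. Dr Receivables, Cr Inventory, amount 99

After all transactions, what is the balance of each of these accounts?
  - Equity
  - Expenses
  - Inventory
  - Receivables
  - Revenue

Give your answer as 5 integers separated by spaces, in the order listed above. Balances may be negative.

After txn 1 (Dr Equity, Cr Receivables, amount 436): Equity=436 Receivables=-436
After txn 2 (Dr Revenue, Cr Equity, amount 374): Equity=62 Receivables=-436 Revenue=374
After txn 3 (Dr Revenue, Cr Expenses, amount 17): Equity=62 Expenses=-17 Receivables=-436 Revenue=391
After txn 4 (Dr Receivables, Cr Inventory, amount 99): Equity=62 Expenses=-17 Inventory=-99 Receivables=-337 Revenue=391

Answer: 62 -17 -99 -337 391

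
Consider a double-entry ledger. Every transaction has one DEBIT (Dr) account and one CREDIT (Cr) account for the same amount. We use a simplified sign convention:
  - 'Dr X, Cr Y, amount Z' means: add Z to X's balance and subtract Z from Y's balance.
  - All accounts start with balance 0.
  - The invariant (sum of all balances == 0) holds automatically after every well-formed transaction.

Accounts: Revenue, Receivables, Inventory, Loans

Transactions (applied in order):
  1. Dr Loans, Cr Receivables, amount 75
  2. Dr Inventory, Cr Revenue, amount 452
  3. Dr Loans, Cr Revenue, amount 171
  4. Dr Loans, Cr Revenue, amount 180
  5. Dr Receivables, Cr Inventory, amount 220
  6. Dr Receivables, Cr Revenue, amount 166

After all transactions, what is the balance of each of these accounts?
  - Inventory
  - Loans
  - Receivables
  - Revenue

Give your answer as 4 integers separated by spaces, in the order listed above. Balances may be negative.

After txn 1 (Dr Loans, Cr Receivables, amount 75): Loans=75 Receivables=-75
After txn 2 (Dr Inventory, Cr Revenue, amount 452): Inventory=452 Loans=75 Receivables=-75 Revenue=-452
After txn 3 (Dr Loans, Cr Revenue, amount 171): Inventory=452 Loans=246 Receivables=-75 Revenue=-623
After txn 4 (Dr Loans, Cr Revenue, amount 180): Inventory=452 Loans=426 Receivables=-75 Revenue=-803
After txn 5 (Dr Receivables, Cr Inventory, amount 220): Inventory=232 Loans=426 Receivables=145 Revenue=-803
After txn 6 (Dr Receivables, Cr Revenue, amount 166): Inventory=232 Loans=426 Receivables=311 Revenue=-969

Answer: 232 426 311 -969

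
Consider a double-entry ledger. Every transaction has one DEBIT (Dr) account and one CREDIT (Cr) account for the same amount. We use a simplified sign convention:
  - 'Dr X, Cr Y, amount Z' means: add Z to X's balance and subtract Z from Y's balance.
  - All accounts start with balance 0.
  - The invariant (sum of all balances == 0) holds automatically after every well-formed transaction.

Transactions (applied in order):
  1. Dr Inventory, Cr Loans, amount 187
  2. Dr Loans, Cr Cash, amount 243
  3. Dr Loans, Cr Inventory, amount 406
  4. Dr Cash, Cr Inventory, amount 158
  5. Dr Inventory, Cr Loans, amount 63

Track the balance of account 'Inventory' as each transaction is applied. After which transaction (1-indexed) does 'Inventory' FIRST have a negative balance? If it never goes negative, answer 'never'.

After txn 1: Inventory=187
After txn 2: Inventory=187
After txn 3: Inventory=-219

Answer: 3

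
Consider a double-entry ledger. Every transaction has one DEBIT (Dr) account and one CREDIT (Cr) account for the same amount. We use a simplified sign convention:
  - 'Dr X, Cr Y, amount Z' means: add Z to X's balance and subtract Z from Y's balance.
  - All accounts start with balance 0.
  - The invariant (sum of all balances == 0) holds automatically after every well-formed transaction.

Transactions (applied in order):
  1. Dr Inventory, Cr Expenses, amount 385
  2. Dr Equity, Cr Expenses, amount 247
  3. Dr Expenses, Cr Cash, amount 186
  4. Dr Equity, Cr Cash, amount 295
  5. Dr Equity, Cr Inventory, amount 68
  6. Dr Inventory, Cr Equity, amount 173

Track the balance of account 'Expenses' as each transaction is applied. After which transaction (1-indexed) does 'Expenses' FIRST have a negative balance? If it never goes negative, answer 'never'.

After txn 1: Expenses=-385

Answer: 1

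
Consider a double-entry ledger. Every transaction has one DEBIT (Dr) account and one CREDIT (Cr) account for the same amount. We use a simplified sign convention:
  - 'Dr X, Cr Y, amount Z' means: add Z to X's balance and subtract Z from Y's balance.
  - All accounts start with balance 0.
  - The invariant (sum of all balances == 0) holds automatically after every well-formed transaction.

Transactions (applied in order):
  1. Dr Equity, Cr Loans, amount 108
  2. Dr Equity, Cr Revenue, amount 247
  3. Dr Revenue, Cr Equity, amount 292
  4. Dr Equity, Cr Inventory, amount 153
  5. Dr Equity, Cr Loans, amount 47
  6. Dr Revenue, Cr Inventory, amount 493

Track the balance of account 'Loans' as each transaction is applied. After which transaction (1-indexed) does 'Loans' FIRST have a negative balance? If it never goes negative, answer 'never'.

After txn 1: Loans=-108

Answer: 1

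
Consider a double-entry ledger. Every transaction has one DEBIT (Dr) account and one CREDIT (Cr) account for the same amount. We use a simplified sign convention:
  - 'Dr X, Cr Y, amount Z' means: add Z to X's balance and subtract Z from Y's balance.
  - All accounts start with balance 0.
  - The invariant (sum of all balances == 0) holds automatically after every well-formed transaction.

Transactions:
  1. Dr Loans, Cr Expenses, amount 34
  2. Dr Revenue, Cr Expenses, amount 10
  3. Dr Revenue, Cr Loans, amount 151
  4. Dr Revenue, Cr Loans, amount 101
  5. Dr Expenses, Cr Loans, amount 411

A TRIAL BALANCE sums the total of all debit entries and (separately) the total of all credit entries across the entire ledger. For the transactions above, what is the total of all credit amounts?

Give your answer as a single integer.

Txn 1: credit+=34
Txn 2: credit+=10
Txn 3: credit+=151
Txn 4: credit+=101
Txn 5: credit+=411
Total credits = 707

Answer: 707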